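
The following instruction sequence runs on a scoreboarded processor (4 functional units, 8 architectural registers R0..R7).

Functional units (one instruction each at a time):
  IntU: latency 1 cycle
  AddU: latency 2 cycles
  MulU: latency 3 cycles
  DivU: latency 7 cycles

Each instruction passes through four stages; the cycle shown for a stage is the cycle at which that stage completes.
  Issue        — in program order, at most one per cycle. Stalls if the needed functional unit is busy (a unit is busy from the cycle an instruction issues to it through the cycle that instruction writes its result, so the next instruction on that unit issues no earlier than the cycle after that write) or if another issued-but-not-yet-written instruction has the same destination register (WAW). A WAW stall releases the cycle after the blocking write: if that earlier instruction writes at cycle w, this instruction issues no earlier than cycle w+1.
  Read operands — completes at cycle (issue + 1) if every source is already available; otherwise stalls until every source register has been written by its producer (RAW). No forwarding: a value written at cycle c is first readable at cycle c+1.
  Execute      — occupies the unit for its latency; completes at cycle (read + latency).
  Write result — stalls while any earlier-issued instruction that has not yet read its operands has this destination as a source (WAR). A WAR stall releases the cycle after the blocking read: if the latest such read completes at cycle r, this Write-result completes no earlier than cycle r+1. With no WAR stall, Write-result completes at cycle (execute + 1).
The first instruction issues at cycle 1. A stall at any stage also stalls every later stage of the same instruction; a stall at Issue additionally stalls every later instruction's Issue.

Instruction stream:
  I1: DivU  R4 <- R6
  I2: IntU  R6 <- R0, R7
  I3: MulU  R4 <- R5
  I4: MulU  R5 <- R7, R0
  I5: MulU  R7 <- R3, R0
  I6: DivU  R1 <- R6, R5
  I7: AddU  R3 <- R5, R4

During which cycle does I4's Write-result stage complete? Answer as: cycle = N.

cycle = 22

t=1  I1 dispatched to DivU
t=2  I1 operands ready · I2 dispatched to IntU
t=3  I2 operands ready
t=4  I2 complete
t=5  R6←I2
t=9  I1 complete
t=10  R4←I1
t=11  I3 dispatched to MulU
t=12  I3 operands ready
t=15  I3 complete
t=16  R4←I3
t=17  I4 dispatched to MulU
t=18  I4 operands ready
t=21  I4 complete
t=22  R5←I4
t=23  I5 dispatched to MulU
t=24  I5 operands ready · I6 dispatched to DivU
t=25  I6 operands ready · I7 dispatched to AddU
t=26  I7 operands ready
t=27  I5 complete
t=28  R7←I5 · I7 complete
t=29  R3←I7
t=32  I6 complete
t=33  R1←I6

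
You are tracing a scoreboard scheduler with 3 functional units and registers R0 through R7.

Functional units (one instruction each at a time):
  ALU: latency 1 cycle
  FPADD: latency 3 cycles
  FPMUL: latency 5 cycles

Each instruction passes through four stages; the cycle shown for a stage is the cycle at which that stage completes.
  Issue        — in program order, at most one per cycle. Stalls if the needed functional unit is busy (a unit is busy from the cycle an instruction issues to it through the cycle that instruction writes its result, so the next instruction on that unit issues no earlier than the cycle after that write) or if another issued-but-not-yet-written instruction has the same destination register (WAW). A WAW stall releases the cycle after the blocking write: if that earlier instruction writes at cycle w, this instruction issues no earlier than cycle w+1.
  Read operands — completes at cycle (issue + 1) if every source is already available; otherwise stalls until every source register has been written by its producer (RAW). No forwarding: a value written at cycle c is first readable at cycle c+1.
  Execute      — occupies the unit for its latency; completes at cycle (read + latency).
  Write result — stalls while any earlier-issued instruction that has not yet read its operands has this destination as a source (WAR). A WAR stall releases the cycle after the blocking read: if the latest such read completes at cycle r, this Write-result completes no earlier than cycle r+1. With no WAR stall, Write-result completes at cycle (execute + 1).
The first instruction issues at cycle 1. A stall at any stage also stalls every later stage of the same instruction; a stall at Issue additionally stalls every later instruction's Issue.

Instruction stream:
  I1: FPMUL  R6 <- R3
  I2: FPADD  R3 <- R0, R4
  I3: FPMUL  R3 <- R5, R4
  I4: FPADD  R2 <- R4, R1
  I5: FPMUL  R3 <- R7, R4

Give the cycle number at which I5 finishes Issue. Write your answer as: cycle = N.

I1: IS=1 RO=2 EX=7 WR=8
I2: IS=2 RO=3 EX=6 WR=7
I3: IS=9 RO=10 EX=15 WR=16  [struct: FPMUL busy until I1 writes@8]
I4: IS=10 RO=11 EX=14 WR=15
I5: IS=17 RO=18 EX=23 WR=24  [struct: FPMUL busy until I3 writes@16]

cycle = 17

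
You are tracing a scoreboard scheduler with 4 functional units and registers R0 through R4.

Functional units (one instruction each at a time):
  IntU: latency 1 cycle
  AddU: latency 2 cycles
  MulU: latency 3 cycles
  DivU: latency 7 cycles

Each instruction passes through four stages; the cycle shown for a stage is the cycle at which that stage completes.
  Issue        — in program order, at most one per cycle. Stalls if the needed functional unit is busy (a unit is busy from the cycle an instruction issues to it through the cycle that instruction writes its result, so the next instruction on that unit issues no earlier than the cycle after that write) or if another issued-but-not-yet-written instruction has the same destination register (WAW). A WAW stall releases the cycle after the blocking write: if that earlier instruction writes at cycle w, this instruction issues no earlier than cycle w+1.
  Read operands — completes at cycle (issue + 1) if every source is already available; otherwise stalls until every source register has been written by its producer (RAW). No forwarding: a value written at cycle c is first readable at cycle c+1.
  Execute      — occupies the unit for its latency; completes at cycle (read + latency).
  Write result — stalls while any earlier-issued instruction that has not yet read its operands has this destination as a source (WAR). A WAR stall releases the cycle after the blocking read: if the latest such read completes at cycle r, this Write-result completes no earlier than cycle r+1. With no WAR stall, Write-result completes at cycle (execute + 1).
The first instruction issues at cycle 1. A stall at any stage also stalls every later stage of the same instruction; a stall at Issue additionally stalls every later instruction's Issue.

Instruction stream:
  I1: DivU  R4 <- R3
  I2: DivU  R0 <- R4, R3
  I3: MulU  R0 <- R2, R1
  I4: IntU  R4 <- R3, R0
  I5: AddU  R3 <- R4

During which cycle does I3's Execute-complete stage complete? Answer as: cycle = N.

cycle = 25

cycle 1: issue I1 (DivU)
cycle 2: I1 read-ops
cycle 9: I1 finished on DivU
cycle 10: I1→R4
cycle 11: issue I2 (DivU)
cycle 12: I2 read-ops
cycle 19: I2 finished on DivU
cycle 20: I2→R0
cycle 21: issue I3 (MulU)
cycle 22: I3 read-ops; issue I4 (IntU)
cycle 23: issue I5 (AddU)
cycle 25: I3 finished on MulU
cycle 26: I3→R0
cycle 27: I4 read-ops
cycle 28: I4 finished on IntU
cycle 29: I4→R4
cycle 30: I5 read-ops
cycle 32: I5 finished on AddU
cycle 33: I5→R3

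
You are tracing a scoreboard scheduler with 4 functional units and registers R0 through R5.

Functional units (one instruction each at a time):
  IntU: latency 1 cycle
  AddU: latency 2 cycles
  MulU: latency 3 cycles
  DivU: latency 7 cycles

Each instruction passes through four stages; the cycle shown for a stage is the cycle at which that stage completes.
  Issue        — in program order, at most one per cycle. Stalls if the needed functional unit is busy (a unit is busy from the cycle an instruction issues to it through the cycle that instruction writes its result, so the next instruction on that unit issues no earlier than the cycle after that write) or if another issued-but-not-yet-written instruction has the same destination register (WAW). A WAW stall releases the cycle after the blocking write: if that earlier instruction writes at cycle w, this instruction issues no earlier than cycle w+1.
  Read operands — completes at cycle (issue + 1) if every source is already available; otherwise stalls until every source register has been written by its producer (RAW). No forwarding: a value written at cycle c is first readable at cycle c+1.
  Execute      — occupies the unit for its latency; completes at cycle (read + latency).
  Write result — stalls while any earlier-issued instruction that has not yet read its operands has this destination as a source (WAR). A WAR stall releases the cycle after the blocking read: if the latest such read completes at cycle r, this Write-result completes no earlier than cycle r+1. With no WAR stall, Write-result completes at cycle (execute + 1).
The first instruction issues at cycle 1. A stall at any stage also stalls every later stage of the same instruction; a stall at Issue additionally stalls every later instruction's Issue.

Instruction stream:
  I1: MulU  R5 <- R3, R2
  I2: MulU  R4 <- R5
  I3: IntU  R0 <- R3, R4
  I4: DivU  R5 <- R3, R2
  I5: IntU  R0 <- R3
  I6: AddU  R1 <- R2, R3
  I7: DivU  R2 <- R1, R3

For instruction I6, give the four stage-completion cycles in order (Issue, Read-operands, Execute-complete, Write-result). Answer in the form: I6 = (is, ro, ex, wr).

1) issue 1, read 2, done 5, write 6
2) issue 7, read 8, done 11, write 12  <struct: MulU busy until I1 writes@6>
3) issue 8, read 13, done 14, write 15  <RAW R4: wait I2 write@12>
4) issue 9, read 10, done 17, write 18
5) issue 16, read 17, done 18, write 19  <struct: IntU busy until I3 writes@15>
6) issue 17, read 18, done 20, write 21
7) issue 19, read 22, done 29, write 30  <struct: DivU busy until I4 writes@18 / RAW R1: wait I6 write@21>

I6 = (17, 18, 20, 21)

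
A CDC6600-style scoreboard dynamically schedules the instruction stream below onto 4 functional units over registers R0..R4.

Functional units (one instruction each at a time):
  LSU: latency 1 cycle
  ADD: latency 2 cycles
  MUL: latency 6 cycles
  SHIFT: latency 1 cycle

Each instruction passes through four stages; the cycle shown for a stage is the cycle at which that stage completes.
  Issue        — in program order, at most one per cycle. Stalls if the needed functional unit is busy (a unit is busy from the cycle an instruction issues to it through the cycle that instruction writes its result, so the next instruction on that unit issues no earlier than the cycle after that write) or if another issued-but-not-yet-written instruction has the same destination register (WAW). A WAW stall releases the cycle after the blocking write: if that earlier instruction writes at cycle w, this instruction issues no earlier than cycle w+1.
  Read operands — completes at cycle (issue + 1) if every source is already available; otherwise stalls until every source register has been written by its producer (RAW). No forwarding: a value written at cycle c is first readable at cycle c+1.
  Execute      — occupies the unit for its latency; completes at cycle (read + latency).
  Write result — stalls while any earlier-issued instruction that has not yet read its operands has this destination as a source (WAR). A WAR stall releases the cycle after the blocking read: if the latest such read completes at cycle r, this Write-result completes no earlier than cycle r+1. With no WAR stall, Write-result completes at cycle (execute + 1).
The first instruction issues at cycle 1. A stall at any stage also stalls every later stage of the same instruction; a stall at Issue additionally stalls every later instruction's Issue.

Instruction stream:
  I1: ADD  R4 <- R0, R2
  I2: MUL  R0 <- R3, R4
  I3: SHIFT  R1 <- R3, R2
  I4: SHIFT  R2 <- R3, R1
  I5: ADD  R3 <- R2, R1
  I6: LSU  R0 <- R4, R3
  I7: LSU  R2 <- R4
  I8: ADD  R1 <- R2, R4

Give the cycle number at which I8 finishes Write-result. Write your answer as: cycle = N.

cycle = 25

c1: I1→ADD
c2: I1 RO; I2→MUL
c3: I3→SHIFT
c4: I1 EX; I3 RO
c5: I1 WR R4; I3 EX
c6: I2 RO; I3 WR R1
c7: I4→SHIFT
c8: I4 RO; I5→ADD
c9: I4 EX
c10: I4 WR R2
c11: I5 RO
c12: I2 EX
c13: I2 WR R0; I5 EX
c14: I5 WR R3; I6→LSU
c15: I6 RO
c16: I6 EX
c17: I6 WR R0
c18: I7→LSU
c19: I7 RO; I8→ADD
c20: I7 EX
c21: I7 WR R2
c22: I8 RO
c24: I8 EX
c25: I8 WR R1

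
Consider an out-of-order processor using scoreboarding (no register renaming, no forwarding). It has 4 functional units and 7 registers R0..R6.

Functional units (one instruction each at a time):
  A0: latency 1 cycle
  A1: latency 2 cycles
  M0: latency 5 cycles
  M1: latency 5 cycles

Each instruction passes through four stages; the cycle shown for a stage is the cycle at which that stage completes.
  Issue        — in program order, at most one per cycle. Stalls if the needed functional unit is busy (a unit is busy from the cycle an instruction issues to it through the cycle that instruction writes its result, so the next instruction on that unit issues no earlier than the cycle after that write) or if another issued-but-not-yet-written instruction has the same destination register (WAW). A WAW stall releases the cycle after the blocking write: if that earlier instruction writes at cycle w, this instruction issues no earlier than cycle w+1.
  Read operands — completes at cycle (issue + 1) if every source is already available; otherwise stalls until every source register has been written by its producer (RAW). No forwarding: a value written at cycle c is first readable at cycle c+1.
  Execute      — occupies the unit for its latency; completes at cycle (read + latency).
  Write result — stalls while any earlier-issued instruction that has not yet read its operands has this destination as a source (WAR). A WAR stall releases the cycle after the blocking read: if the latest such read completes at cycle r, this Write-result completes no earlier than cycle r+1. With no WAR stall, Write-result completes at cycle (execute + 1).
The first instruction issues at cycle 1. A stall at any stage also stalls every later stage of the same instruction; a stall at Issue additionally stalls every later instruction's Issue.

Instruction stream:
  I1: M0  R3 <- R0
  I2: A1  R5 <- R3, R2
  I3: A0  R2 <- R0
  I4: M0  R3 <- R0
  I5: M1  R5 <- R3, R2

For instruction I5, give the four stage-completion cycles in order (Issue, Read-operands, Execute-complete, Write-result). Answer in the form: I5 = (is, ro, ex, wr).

I5 = (13, 17, 22, 23)

I1  is:1  ro:2  ex:7  wr:8
I2  is:2  ro:9  ex:11  wr:12  — RAW R3: wait I1 write@8
I3  is:3  ro:4  ex:5  wr:10  — WAR R2: wait I2 read@9
I4  is:9  ro:10  ex:15  wr:16  — struct: M0 busy until I1 writes@8
I5  is:13  ro:17  ex:22  wr:23  — WAW R5: wait I2 write@12, RAW R3: wait I4 write@16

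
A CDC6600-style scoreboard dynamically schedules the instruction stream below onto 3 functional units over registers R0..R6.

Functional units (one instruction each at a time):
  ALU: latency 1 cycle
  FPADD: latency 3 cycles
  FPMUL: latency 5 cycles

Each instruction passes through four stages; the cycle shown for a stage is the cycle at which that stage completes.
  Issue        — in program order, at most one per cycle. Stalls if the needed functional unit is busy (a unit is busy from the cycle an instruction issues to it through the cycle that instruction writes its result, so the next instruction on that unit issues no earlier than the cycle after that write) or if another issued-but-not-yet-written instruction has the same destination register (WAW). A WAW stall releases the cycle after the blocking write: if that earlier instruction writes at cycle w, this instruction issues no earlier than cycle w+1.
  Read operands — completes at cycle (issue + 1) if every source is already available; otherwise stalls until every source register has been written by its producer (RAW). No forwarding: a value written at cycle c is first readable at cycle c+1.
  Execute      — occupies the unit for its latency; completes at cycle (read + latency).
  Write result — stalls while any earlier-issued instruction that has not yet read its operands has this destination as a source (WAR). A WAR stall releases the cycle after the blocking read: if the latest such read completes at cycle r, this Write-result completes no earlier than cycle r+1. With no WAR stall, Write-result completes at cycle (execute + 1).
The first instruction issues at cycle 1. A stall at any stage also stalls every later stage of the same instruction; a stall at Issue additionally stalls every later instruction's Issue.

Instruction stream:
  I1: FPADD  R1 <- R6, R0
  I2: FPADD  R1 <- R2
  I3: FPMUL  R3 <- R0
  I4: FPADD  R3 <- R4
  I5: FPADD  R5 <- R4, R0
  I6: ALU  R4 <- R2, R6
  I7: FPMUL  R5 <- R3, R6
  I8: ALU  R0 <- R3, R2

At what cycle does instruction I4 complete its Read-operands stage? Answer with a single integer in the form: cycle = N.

cycle = 17

I1 -> (1, 2, 5, 6)
I2 -> (7, 8, 11, 12)  // struct: FPADD busy until I1 writes@6
I3 -> (8, 9, 14, 15)
I4 -> (16, 17, 20, 21)  // WAW R3: wait I3 write@15
I5 -> (22, 23, 26, 27)  // struct: FPADD busy until I4 writes@21
I6 -> (23, 24, 25, 26)
I7 -> (28, 29, 34, 35)  // WAW R5: wait I5 write@27
I8 -> (29, 30, 31, 32)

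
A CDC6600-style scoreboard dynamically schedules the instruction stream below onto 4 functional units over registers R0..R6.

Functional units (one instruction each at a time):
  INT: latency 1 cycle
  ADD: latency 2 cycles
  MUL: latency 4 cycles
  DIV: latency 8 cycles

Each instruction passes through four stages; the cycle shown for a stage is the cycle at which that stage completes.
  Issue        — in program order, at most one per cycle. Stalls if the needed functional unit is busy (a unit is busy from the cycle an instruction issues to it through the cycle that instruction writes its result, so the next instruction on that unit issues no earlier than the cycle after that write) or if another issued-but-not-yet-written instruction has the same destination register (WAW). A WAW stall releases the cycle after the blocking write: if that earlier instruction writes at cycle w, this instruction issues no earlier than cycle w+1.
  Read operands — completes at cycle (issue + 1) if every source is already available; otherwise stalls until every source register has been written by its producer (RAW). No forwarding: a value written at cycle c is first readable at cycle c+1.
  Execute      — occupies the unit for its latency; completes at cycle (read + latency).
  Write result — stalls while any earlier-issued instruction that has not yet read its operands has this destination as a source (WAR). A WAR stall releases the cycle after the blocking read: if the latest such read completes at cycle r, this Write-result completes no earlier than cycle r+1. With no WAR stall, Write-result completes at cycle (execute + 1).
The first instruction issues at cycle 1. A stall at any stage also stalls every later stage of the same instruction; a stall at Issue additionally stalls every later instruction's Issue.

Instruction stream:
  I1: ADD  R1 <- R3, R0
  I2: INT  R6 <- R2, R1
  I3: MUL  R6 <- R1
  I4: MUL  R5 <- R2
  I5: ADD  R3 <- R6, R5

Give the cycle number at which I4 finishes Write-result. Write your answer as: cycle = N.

I1: IS=1 RO=2 EX=4 WR=5
I2: IS=2 RO=6 EX=7 WR=8  [RAW R1: wait I1 write@5]
I3: IS=9 RO=10 EX=14 WR=15  [WAW R6: wait I2 write@8]
I4: IS=16 RO=17 EX=21 WR=22  [struct: MUL busy until I3 writes@15]
I5: IS=17 RO=23 EX=25 WR=26  [RAW R5: wait I4 write@22]

cycle = 22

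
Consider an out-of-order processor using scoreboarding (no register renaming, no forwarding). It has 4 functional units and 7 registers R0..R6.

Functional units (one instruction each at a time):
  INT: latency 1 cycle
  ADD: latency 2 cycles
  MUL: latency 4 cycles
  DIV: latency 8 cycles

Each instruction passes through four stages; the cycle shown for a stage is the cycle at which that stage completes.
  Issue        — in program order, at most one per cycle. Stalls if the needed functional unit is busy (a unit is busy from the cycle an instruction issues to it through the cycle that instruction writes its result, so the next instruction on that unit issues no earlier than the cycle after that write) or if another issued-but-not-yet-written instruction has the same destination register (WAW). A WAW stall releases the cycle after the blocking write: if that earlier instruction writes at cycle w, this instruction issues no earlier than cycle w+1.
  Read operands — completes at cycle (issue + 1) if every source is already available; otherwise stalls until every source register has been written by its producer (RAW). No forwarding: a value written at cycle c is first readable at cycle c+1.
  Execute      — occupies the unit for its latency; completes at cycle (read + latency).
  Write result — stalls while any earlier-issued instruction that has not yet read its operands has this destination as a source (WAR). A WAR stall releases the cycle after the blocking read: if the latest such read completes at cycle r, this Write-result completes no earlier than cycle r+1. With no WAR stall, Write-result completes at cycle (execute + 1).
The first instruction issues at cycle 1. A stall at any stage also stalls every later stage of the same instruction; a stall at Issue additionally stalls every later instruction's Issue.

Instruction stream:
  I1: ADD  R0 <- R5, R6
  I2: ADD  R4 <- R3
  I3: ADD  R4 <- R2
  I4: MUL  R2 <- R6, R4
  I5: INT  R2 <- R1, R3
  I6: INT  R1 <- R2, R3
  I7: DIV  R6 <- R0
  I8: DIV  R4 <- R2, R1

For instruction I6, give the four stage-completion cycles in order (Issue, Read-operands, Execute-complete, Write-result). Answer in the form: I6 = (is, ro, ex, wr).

c1: issue I1 (ADD)
c2: I1 read-ops
c4: I1 finished on ADD
c5: I1→R0
c6: issue I2 (ADD)
c7: I2 read-ops
c9: I2 finished on ADD
c10: I2→R4
c11: issue I3 (ADD)
c12: I3 read-ops · issue I4 (MUL)
c14: I3 finished on ADD
c15: I3→R4
c16: I4 read-ops
c20: I4 finished on MUL
c21: I4→R2
c22: issue I5 (INT)
c23: I5 read-ops
c24: I5 finished on INT
c25: I5→R2
c26: issue I6 (INT)
c27: I6 read-ops · issue I7 (DIV)
c28: I6 finished on INT · I7 read-ops
c29: I6→R1
c36: I7 finished on DIV
c37: I7→R6
c38: issue I8 (DIV)
c39: I8 read-ops
c47: I8 finished on DIV
c48: I8→R4

I6 = (26, 27, 28, 29)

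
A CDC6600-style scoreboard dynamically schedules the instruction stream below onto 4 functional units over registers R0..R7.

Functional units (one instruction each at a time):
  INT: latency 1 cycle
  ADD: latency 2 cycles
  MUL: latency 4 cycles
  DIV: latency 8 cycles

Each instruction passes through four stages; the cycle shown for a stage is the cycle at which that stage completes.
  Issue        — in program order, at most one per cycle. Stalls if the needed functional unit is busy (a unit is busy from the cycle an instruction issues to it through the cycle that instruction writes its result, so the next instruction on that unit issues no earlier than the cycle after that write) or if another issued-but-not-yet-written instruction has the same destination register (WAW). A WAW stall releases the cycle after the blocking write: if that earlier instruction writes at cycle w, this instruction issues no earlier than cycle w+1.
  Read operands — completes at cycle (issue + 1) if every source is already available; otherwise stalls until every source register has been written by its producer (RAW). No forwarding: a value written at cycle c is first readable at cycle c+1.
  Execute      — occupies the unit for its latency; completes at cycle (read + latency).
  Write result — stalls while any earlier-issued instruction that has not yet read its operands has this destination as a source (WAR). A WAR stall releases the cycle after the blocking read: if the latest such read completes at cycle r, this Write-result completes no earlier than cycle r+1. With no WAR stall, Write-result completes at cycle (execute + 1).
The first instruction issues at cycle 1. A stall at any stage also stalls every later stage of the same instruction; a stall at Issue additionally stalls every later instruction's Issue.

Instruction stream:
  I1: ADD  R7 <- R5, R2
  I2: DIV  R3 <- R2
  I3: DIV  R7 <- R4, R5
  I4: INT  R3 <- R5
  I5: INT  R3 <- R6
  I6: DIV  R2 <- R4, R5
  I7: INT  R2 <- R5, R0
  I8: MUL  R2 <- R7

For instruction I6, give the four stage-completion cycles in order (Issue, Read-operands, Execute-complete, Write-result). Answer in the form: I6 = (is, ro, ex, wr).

I6 = (24, 25, 33, 34)

c1: I1→ADD
c2: I1 RO; I2→DIV
c3: I2 RO
c4: I1 EX
c5: I1 WR R7
c11: I2 EX
c12: I2 WR R3
c13: I3→DIV
c14: I3 RO; I4→INT
c15: I4 RO
c16: I4 EX
c17: I4 WR R3
c18: I5→INT
c19: I5 RO
c20: I5 EX
c21: I5 WR R3
c22: I3 EX
c23: I3 WR R7
c24: I6→DIV
c25: I6 RO
c33: I6 EX
c34: I6 WR R2
c35: I7→INT
c36: I7 RO
c37: I7 EX
c38: I7 WR R2
c39: I8→MUL
c40: I8 RO
c44: I8 EX
c45: I8 WR R2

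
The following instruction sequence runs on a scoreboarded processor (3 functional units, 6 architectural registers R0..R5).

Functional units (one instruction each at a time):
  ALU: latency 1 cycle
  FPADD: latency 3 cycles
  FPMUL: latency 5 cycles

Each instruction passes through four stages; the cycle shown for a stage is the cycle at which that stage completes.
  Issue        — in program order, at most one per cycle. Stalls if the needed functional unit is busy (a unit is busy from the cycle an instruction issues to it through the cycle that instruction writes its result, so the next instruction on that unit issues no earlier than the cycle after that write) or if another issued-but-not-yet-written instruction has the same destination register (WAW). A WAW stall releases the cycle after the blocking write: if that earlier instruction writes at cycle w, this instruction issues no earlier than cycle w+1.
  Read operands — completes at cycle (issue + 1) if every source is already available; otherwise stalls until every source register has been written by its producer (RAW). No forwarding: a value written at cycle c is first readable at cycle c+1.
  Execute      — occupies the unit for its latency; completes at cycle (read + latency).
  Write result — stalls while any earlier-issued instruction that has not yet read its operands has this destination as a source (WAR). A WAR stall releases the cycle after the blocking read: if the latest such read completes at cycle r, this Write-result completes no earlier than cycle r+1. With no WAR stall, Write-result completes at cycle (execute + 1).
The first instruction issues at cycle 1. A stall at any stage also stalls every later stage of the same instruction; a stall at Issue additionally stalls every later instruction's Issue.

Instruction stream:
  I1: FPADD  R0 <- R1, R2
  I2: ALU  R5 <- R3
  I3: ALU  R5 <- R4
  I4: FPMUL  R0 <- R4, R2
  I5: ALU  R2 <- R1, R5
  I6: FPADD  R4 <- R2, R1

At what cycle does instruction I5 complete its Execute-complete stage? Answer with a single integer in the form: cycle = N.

cycle = 12

cycle 1: I1→FPADD
cycle 2: I1 RO, I2→ALU
cycle 3: I2 RO
cycle 4: I2 EX
cycle 5: I1 EX, I2 WR R5
cycle 6: I1 WR R0, I3→ALU
cycle 7: I3 RO, I4→FPMUL
cycle 8: I3 EX, I4 RO
cycle 9: I3 WR R5
cycle 10: I5→ALU
cycle 11: I5 RO, I6→FPADD
cycle 12: I5 EX
cycle 13: I4 EX, I5 WR R2
cycle 14: I4 WR R0, I6 RO
cycle 17: I6 EX
cycle 18: I6 WR R4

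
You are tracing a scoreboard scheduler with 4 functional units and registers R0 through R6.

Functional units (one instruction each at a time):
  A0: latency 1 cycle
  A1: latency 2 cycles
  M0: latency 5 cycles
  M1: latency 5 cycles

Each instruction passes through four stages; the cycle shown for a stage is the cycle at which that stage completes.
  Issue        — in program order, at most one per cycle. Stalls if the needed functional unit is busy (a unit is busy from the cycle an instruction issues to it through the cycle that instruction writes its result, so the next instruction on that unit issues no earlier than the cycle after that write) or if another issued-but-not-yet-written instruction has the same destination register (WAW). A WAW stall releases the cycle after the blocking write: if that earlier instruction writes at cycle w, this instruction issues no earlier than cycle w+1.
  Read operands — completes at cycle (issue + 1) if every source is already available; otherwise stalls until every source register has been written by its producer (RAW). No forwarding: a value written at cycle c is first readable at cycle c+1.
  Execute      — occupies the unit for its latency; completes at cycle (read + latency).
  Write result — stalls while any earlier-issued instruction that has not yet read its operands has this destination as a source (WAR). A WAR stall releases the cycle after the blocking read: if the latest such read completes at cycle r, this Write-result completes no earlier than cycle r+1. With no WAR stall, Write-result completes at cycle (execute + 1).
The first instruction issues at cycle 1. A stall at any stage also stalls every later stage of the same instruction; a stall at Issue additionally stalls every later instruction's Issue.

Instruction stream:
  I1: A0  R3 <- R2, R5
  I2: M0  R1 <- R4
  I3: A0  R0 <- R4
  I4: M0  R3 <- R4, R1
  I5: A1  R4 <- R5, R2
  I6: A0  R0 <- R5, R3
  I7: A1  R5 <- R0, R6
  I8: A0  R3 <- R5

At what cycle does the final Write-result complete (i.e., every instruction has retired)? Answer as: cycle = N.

[1] I1→A0
[2] I1 RO · I2→M0
[3] I1 EX · I2 RO
[4] I1 WR R3
[5] I3→A0
[6] I3 RO
[7] I3 EX
[8] I2 EX · I3 WR R0
[9] I2 WR R1
[10] I4→M0
[11] I4 RO · I5→A1
[12] I5 RO · I6→A0
[14] I5 EX
[15] I5 WR R4
[16] I4 EX · I7→A1
[17] I4 WR R3
[18] I6 RO
[19] I6 EX
[20] I6 WR R0
[21] I7 RO · I8→A0
[23] I7 EX
[24] I7 WR R5
[25] I8 RO
[26] I8 EX
[27] I8 WR R3

cycle = 27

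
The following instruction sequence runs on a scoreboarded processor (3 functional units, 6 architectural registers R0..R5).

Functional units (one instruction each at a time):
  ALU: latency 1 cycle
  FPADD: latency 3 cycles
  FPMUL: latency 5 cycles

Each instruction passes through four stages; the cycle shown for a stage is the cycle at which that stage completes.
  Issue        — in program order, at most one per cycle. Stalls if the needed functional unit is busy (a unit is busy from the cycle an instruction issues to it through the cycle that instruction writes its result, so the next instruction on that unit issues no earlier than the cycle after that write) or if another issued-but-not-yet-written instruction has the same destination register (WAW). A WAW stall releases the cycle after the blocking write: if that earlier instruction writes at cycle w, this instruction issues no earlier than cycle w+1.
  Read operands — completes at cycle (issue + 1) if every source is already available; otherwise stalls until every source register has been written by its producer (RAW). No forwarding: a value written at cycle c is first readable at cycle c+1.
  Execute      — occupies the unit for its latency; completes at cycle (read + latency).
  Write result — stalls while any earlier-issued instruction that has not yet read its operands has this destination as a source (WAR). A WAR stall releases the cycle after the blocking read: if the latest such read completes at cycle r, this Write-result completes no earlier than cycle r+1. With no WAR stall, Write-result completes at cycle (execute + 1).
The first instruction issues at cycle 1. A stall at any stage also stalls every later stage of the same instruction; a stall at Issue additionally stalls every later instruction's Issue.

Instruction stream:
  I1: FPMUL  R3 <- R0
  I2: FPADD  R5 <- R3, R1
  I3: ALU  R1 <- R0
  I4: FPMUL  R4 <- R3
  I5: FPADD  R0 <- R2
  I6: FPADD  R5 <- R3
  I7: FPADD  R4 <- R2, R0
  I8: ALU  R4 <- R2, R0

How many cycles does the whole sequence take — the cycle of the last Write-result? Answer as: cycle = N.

t=1  I1 dispatched to FPMUL
t=2  I1 operands ready, I2 dispatched to FPADD
t=3  I3 dispatched to ALU
t=4  I3 operands ready
t=5  I3 complete
t=7  I1 complete
t=8  R3←I1
t=9  I2 operands ready, I4 dispatched to FPMUL
t=10  R1←I3, I4 operands ready
t=12  I2 complete
t=13  R5←I2
t=14  I5 dispatched to FPADD
t=15  I4 complete, I5 operands ready
t=16  R4←I4
t=18  I5 complete
t=19  R0←I5
t=20  I6 dispatched to FPADD
t=21  I6 operands ready
t=24  I6 complete
t=25  R5←I6
t=26  I7 dispatched to FPADD
t=27  I7 operands ready
t=30  I7 complete
t=31  R4←I7
t=32  I8 dispatched to ALU
t=33  I8 operands ready
t=34  I8 complete
t=35  R4←I8

cycle = 35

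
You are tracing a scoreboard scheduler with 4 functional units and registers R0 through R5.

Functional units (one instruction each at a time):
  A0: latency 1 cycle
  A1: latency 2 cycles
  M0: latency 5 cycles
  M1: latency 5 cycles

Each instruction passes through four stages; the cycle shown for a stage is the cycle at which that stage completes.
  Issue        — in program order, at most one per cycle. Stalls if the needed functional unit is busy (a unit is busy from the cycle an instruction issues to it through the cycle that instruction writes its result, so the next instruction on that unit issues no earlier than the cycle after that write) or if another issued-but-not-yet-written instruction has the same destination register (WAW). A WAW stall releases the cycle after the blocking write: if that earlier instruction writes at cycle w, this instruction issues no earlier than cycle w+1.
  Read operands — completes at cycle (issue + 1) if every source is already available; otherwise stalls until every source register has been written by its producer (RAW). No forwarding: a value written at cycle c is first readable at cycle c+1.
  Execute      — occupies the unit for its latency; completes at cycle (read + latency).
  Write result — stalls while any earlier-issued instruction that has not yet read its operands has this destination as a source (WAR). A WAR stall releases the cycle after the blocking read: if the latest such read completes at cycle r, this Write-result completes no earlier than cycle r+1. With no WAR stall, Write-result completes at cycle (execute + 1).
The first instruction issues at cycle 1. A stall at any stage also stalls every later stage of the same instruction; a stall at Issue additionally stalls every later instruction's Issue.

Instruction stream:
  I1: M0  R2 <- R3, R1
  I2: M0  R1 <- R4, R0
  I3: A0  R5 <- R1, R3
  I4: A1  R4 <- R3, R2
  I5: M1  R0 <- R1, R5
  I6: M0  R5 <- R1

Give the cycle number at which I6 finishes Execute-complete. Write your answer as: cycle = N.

[1] I1→M0
[2] I1 RO
[7] I1 EX
[8] I1 WR R2
[9] I2→M0
[10] I2 RO, I3→A0
[11] I4→A1
[12] I4 RO, I5→M1
[14] I4 EX
[15] I2 EX, I4 WR R4
[16] I2 WR R1
[17] I3 RO
[18] I3 EX
[19] I3 WR R5
[20] I5 RO, I6→M0
[21] I6 RO
[25] I5 EX
[26] I5 WR R0, I6 EX
[27] I6 WR R5

cycle = 26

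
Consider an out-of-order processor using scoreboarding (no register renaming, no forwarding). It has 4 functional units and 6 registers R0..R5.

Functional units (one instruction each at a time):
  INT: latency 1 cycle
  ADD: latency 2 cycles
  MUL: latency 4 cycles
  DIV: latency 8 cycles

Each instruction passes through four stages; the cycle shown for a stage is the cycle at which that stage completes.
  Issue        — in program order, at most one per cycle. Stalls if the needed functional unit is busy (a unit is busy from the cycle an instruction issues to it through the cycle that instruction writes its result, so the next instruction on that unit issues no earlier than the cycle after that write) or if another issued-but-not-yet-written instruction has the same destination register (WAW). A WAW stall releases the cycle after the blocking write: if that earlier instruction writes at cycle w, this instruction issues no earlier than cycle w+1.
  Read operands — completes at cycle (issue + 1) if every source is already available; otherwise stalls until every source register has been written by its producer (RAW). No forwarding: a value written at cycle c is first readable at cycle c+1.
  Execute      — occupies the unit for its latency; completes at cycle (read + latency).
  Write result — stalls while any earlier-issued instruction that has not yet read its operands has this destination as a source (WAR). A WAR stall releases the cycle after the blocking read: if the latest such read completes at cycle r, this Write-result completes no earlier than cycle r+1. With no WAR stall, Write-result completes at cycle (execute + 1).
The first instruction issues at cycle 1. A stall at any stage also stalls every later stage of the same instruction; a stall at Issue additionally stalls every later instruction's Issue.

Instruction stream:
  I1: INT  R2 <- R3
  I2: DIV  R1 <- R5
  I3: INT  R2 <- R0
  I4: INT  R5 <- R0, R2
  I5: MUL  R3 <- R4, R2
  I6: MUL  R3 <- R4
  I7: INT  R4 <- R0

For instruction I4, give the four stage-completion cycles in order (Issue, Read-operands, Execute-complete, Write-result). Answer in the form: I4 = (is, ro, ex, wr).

I1: IS=1 RO=2 EX=3 WR=4
I2: IS=2 RO=3 EX=11 WR=12
I3: IS=5 RO=6 EX=7 WR=8  [struct: INT busy until I1 writes@4]
I4: IS=9 RO=10 EX=11 WR=12  [struct: INT busy until I3 writes@8]
I5: IS=10 RO=11 EX=15 WR=16
I6: IS=17 RO=18 EX=22 WR=23  [struct: MUL busy until I5 writes@16]
I7: IS=18 RO=19 EX=20 WR=21

I4 = (9, 10, 11, 12)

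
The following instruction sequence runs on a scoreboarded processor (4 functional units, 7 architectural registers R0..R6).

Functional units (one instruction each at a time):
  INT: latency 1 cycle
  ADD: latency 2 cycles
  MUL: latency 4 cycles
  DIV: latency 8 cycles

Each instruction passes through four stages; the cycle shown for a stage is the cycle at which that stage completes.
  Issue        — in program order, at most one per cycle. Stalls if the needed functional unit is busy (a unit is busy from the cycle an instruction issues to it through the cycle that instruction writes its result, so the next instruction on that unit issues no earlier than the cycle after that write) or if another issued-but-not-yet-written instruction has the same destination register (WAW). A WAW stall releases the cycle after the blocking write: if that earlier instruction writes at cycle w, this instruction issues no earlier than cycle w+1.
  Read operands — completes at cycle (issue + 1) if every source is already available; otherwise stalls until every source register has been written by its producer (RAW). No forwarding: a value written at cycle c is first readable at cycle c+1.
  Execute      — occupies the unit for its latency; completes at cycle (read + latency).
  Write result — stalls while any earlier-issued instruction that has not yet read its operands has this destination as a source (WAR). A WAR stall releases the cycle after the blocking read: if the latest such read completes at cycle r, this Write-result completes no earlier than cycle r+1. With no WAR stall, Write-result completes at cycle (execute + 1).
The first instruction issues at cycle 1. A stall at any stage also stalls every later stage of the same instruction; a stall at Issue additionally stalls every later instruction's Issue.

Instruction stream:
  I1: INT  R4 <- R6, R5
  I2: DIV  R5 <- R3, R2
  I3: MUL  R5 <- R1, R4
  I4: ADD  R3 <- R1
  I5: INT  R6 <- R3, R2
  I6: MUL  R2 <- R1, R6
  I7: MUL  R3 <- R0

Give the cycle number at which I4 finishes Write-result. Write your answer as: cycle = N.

cycle = 18

I1: IS=1 RO=2 EX=3 WR=4
I2: IS=2 RO=3 EX=11 WR=12
I3: IS=13 RO=14 EX=18 WR=19  [WAW R5: wait I2 write@12]
I4: IS=14 RO=15 EX=17 WR=18
I5: IS=15 RO=19 EX=20 WR=21  [RAW R3: wait I4 write@18]
I6: IS=20 RO=22 EX=26 WR=27  [struct: MUL busy until I3 writes@19; RAW R6: wait I5 write@21]
I7: IS=28 RO=29 EX=33 WR=34  [struct: MUL busy until I6 writes@27]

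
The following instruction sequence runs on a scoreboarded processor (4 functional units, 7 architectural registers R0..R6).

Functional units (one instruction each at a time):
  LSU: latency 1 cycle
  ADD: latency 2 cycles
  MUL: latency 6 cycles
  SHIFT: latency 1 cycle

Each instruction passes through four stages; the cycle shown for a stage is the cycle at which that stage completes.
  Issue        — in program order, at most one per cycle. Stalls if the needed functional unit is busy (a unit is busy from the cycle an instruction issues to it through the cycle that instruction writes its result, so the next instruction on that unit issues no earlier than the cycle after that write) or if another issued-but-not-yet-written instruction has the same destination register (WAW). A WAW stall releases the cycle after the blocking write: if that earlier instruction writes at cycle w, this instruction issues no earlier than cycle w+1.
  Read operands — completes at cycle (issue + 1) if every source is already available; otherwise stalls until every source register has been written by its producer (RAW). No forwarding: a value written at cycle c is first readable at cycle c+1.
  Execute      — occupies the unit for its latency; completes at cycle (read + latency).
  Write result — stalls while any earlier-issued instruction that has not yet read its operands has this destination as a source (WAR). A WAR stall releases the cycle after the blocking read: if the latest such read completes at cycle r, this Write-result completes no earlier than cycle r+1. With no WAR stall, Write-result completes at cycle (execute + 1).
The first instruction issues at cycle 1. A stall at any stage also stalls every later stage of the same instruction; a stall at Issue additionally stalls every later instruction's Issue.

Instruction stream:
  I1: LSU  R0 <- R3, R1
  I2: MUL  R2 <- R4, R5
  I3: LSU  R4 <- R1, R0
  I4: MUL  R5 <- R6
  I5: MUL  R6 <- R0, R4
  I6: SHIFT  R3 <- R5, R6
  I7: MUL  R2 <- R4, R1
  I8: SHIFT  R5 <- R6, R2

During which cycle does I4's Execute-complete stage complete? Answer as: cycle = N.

cycle = 18

I1  is:1  ro:2  ex:3  wr:4
I2  is:2  ro:3  ex:9  wr:10
I3  is:5  ro:6  ex:7  wr:8  — struct: LSU busy until I1 writes@4
I4  is:11  ro:12  ex:18  wr:19  — struct: MUL busy until I2 writes@10
I5  is:20  ro:21  ex:27  wr:28  — struct: MUL busy until I4 writes@19
I6  is:21  ro:29  ex:30  wr:31  — RAW R6: wait I5 write@28
I7  is:29  ro:30  ex:36  wr:37  — struct: MUL busy until I5 writes@28
I8  is:32  ro:38  ex:39  wr:40  — struct: SHIFT busy until I6 writes@31, RAW R2: wait I7 write@37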